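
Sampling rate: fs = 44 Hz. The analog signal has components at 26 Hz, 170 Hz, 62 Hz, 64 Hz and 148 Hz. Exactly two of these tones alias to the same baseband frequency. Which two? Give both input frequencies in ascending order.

fs/2 = 22 Hz.
26 Hz > fs/2 = 22 Hz, folds to fs − 26 Hz = 18 Hz.
170 Hz mod fs = 38 Hz.
38 Hz > fs/2 = 22 Hz, folds to fs − 38 Hz = 6 Hz.
62 Hz mod fs = 18 Hz.
18 Hz ≤ fs/2 = 22 Hz, appears at 18 Hz.
64 Hz mod fs = 20 Hz.
20 Hz ≤ fs/2 = 22 Hz, appears at 20 Hz.
148 Hz mod fs = 16 Hz.
16 Hz ≤ fs/2 = 22 Hz, appears at 16 Hz.
26 Hz and 62 Hz both map to 18 Hz.

26 Hz, 62 Hz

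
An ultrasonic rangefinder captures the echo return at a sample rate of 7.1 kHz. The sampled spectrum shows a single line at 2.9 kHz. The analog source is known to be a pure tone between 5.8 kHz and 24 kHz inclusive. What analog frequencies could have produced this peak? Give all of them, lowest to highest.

10 kHz, 11.3 kHz, 17.1 kHz, 18.4 kHz

Frequencies that alias to 2.9 kHz are k·fs ± 2.9 kHz for integer k ≥ 0.
k=0: 2.9 kHz.
k=1: 4.2 kHz, 10 kHz.
k=2: 11.3 kHz, 17.1 kHz.
k=3: 18.4 kHz, 24.2 kHz.
k=4: 25.5 kHz, 31.3 kHz.
Within [5.8 kHz, 24 kHz]: 10 kHz, 11.3 kHz, 17.1 kHz, 18.4 kHz.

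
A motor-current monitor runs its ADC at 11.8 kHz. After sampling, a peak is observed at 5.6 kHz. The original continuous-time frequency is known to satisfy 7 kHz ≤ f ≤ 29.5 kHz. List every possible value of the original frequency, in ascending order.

17.4 kHz, 18 kHz, 29.2 kHz

Frequencies that alias to 5.6 kHz are k·fs ± 5.6 kHz for integer k ≥ 0.
k=0: 5.6 kHz.
k=1: 6.2 kHz, 17.4 kHz.
k=2: 18 kHz, 29.2 kHz.
k=3: 29.8 kHz, 41 kHz.
Within [7 kHz, 29.5 kHz]: 17.4 kHz, 18 kHz, 29.2 kHz.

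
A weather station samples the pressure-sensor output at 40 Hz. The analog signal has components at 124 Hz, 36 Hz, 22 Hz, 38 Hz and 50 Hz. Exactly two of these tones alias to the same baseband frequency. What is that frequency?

fs/2 = 20 Hz.
124 Hz mod fs = 4 Hz.
4 Hz ≤ fs/2 = 20 Hz, appears at 4 Hz.
36 Hz > fs/2 = 20 Hz, folds to fs − 36 Hz = 4 Hz.
22 Hz > fs/2 = 20 Hz, folds to fs − 22 Hz = 18 Hz.
38 Hz > fs/2 = 20 Hz, folds to fs − 38 Hz = 2 Hz.
50 Hz mod fs = 10 Hz.
10 Hz ≤ fs/2 = 20 Hz, appears at 10 Hz.
36 Hz and 124 Hz both map to 4 Hz.

4 Hz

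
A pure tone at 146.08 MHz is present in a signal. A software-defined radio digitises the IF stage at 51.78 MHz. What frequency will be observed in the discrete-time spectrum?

146.08 MHz mod fs = 42.52 MHz.
42.52 MHz > fs/2 = 25.89 MHz, folds to fs − 42.52 MHz = 9.26 MHz.

9.26 MHz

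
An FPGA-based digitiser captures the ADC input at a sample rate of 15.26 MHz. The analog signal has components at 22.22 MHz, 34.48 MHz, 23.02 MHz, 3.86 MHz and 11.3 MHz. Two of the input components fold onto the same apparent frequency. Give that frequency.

fs/2 = 7.63 MHz.
22.22 MHz mod fs = 6.96 MHz.
6.96 MHz ≤ fs/2 = 7.63 MHz, appears at 6.96 MHz.
34.48 MHz mod fs = 3.96 MHz.
3.96 MHz ≤ fs/2 = 7.63 MHz, appears at 3.96 MHz.
23.02 MHz mod fs = 7.76 MHz.
7.76 MHz > fs/2 = 7.63 MHz, folds to fs − 7.76 MHz = 7.5 MHz.
3.86 MHz ≤ fs/2 = 7.63 MHz, passes unchanged.
11.3 MHz > fs/2 = 7.63 MHz, folds to fs − 11.3 MHz = 3.96 MHz.
11.3 MHz and 34.48 MHz both map to 3.96 MHz.

3.96 MHz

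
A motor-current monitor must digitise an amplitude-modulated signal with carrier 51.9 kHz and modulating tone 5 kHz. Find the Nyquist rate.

113.8 kHz

AM sidebands sit at fc ± fm = 46.9 kHz and 56.9 kHz.
Highest-frequency component: 56.9 kHz.
Nyquist rate = 2 × 56.9 kHz = 113.8 kHz.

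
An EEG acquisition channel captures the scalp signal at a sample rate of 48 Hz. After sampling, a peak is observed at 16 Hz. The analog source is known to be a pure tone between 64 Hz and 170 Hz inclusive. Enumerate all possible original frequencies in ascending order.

64 Hz, 80 Hz, 112 Hz, 128 Hz, 160 Hz

Frequencies that alias to 16 Hz are k·fs ± 16 Hz for integer k ≥ 0.
k=0: 16 Hz.
k=1: 32 Hz, 64 Hz.
k=2: 80 Hz, 112 Hz.
k=3: 128 Hz, 160 Hz.
k=4: 176 Hz, 208 Hz.
Within [64 Hz, 170 Hz]: 64 Hz, 80 Hz, 112 Hz, 128 Hz, 160 Hz.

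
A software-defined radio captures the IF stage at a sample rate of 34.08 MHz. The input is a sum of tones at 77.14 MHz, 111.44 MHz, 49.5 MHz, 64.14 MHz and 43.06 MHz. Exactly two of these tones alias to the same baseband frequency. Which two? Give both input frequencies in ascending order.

43.06 MHz, 77.14 MHz

fs/2 = 17.04 MHz.
77.14 MHz mod fs = 8.98 MHz.
8.98 MHz ≤ fs/2 = 17.04 MHz, appears at 8.98 MHz.
111.44 MHz mod fs = 9.2 MHz.
9.2 MHz ≤ fs/2 = 17.04 MHz, appears at 9.2 MHz.
49.5 MHz mod fs = 15.42 MHz.
15.42 MHz ≤ fs/2 = 17.04 MHz, appears at 15.42 MHz.
64.14 MHz mod fs = 30.06 MHz.
30.06 MHz > fs/2 = 17.04 MHz, folds to fs − 30.06 MHz = 4.02 MHz.
43.06 MHz mod fs = 8.98 MHz.
8.98 MHz ≤ fs/2 = 17.04 MHz, appears at 8.98 MHz.
43.06 MHz and 77.14 MHz both map to 8.98 MHz.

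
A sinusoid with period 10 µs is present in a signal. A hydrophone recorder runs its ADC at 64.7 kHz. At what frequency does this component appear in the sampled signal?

29.4 kHz

T = 10 µs → f = 1/T = 100 kHz.
100 kHz mod fs = 35.3 kHz.
35.3 kHz > fs/2 = 32.35 kHz, folds to fs − 35.3 kHz = 29.4 kHz.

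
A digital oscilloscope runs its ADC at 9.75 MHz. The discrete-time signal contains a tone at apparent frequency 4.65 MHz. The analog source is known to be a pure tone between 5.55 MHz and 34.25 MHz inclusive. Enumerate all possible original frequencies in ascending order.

Frequencies that alias to 4.65 MHz are k·fs ± 4.65 MHz for integer k ≥ 0.
k=0: 4.65 MHz.
k=1: 5.1 MHz, 14.4 MHz.
k=2: 14.85 MHz, 24.15 MHz.
k=3: 24.6 MHz, 33.9 MHz.
k=4: 34.35 MHz, 43.65 MHz.
Within [5.55 MHz, 34.25 MHz]: 14.4 MHz, 14.85 MHz, 24.15 MHz, 24.6 MHz, 33.9 MHz.

14.4 MHz, 14.85 MHz, 24.15 MHz, 24.6 MHz, 33.9 MHz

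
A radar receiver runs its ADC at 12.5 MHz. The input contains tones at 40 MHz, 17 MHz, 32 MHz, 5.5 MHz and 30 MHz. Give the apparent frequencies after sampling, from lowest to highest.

2.5 MHz, 4.5 MHz, 5 MHz, 5.5 MHz

fs/2 = 6.25 MHz.
40 MHz mod fs = 2.5 MHz.
2.5 MHz ≤ fs/2 = 6.25 MHz, appears at 2.5 MHz.
17 MHz mod fs = 4.5 MHz.
4.5 MHz ≤ fs/2 = 6.25 MHz, appears at 4.5 MHz.
32 MHz mod fs = 7 MHz.
7 MHz > fs/2 = 6.25 MHz, folds to fs − 7 MHz = 5.5 MHz.
5.5 MHz ≤ fs/2 = 6.25 MHz, passes unchanged.
30 MHz mod fs = 5 MHz.
5 MHz ≤ fs/2 = 6.25 MHz, appears at 5 MHz.
Distinct values: {2.5 MHz, 4.5 MHz, 5 MHz, 5.5 MHz}.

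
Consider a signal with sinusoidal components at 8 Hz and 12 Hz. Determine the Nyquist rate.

Highest-frequency component: 12 Hz.
Nyquist rate = 2 × 12 Hz = 24 Hz.

24 Hz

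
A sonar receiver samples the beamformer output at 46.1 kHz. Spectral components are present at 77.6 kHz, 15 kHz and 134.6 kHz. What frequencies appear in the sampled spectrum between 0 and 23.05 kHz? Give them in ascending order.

fs/2 = 23.05 kHz.
77.6 kHz mod fs = 31.5 kHz.
31.5 kHz > fs/2 = 23.05 kHz, folds to fs − 31.5 kHz = 14.6 kHz.
15 kHz ≤ fs/2 = 23.05 kHz, passes unchanged.
134.6 kHz mod fs = 42.4 kHz.
42.4 kHz > fs/2 = 23.05 kHz, folds to fs − 42.4 kHz = 3.7 kHz.
Distinct values: {3.7 kHz, 14.6 kHz, 15 kHz}.

3.7 kHz, 14.6 kHz, 15 kHz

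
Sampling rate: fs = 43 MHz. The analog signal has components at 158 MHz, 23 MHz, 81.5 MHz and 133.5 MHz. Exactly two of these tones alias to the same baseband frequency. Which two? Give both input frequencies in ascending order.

81.5 MHz, 133.5 MHz

fs/2 = 21.5 MHz.
158 MHz mod fs = 29 MHz.
29 MHz > fs/2 = 21.5 MHz, folds to fs − 29 MHz = 14 MHz.
23 MHz > fs/2 = 21.5 MHz, folds to fs − 23 MHz = 20 MHz.
81.5 MHz mod fs = 38.5 MHz.
38.5 MHz > fs/2 = 21.5 MHz, folds to fs − 38.5 MHz = 4.5 MHz.
133.5 MHz mod fs = 4.5 MHz.
4.5 MHz ≤ fs/2 = 21.5 MHz, appears at 4.5 MHz.
81.5 MHz and 133.5 MHz both map to 4.5 MHz.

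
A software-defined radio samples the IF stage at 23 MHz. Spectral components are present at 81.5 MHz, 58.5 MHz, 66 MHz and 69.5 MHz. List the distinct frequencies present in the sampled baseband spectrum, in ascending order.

fs/2 = 11.5 MHz.
81.5 MHz mod fs = 12.5 MHz.
12.5 MHz > fs/2 = 11.5 MHz, folds to fs − 12.5 MHz = 10.5 MHz.
58.5 MHz mod fs = 12.5 MHz.
12.5 MHz > fs/2 = 11.5 MHz, folds to fs − 12.5 MHz = 10.5 MHz.
66 MHz mod fs = 20 MHz.
20 MHz > fs/2 = 11.5 MHz, folds to fs − 20 MHz = 3 MHz.
69.5 MHz mod fs = 0.5 MHz.
0.5 MHz ≤ fs/2 = 11.5 MHz, appears at 0.5 MHz.
Distinct values: {0.5 MHz, 3 MHz, 10.5 MHz}.

0.5 MHz, 3 MHz, 10.5 MHz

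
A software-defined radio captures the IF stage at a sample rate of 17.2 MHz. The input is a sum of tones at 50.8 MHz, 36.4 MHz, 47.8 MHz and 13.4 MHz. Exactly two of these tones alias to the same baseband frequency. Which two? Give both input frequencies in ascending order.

fs/2 = 8.6 MHz.
50.8 MHz mod fs = 16.4 MHz.
16.4 MHz > fs/2 = 8.6 MHz, folds to fs − 16.4 MHz = 0.8 MHz.
36.4 MHz mod fs = 2 MHz.
2 MHz ≤ fs/2 = 8.6 MHz, appears at 2 MHz.
47.8 MHz mod fs = 13.4 MHz.
13.4 MHz > fs/2 = 8.6 MHz, folds to fs − 13.4 MHz = 3.8 MHz.
13.4 MHz > fs/2 = 8.6 MHz, folds to fs − 13.4 MHz = 3.8 MHz.
13.4 MHz and 47.8 MHz both map to 3.8 MHz.

13.4 MHz, 47.8 MHz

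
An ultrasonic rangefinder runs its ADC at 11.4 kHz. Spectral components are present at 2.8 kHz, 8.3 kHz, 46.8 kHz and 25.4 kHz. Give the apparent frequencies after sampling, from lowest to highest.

1.2 kHz, 2.6 kHz, 2.8 kHz, 3.1 kHz

fs/2 = 5.7 kHz.
2.8 kHz ≤ fs/2 = 5.7 kHz, passes unchanged.
8.3 kHz > fs/2 = 5.7 kHz, folds to fs − 8.3 kHz = 3.1 kHz.
46.8 kHz mod fs = 1.2 kHz.
1.2 kHz ≤ fs/2 = 5.7 kHz, appears at 1.2 kHz.
25.4 kHz mod fs = 2.6 kHz.
2.6 kHz ≤ fs/2 = 5.7 kHz, appears at 2.6 kHz.
Distinct values: {1.2 kHz, 2.6 kHz, 2.8 kHz, 3.1 kHz}.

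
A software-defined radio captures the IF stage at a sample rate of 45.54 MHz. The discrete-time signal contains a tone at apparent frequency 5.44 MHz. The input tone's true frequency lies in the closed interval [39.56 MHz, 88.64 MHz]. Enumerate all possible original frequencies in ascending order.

40.1 MHz, 50.98 MHz, 85.64 MHz

Frequencies that alias to 5.44 MHz are k·fs ± 5.44 MHz for integer k ≥ 0.
k=0: 5.44 MHz.
k=1: 40.1 MHz, 50.98 MHz.
k=2: 85.64 MHz, 96.52 MHz.
k=3: 131.18 MHz, 142.06 MHz.
Within [39.56 MHz, 88.64 MHz]: 40.1 MHz, 50.98 MHz, 85.64 MHz.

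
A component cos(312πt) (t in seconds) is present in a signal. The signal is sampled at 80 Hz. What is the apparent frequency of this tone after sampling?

4 Hz

ω = 312π rad/s → f = ω/(2π) = 156 Hz.
156 Hz mod fs = 76 Hz.
76 Hz > fs/2 = 40 Hz, folds to fs − 76 Hz = 4 Hz.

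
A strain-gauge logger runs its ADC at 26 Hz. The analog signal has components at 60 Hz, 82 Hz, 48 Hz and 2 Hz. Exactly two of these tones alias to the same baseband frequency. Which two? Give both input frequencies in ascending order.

48 Hz, 82 Hz

fs/2 = 13 Hz.
60 Hz mod fs = 8 Hz.
8 Hz ≤ fs/2 = 13 Hz, appears at 8 Hz.
82 Hz mod fs = 4 Hz.
4 Hz ≤ fs/2 = 13 Hz, appears at 4 Hz.
48 Hz mod fs = 22 Hz.
22 Hz > fs/2 = 13 Hz, folds to fs − 22 Hz = 4 Hz.
2 Hz ≤ fs/2 = 13 Hz, passes unchanged.
48 Hz and 82 Hz both map to 4 Hz.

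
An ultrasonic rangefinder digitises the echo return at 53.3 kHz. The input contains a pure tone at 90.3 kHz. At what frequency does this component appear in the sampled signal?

90.3 kHz mod fs = 37 kHz.
37 kHz > fs/2 = 26.65 kHz, folds to fs − 37 kHz = 16.3 kHz.

16.3 kHz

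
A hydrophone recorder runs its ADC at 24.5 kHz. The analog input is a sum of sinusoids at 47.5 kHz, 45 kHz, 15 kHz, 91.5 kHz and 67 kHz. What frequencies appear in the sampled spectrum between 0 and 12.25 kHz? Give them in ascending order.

1.5 kHz, 4 kHz, 6.5 kHz, 9.5 kHz

fs/2 = 12.25 kHz.
47.5 kHz mod fs = 23 kHz.
23 kHz > fs/2 = 12.25 kHz, folds to fs − 23 kHz = 1.5 kHz.
45 kHz mod fs = 20.5 kHz.
20.5 kHz > fs/2 = 12.25 kHz, folds to fs − 20.5 kHz = 4 kHz.
15 kHz > fs/2 = 12.25 kHz, folds to fs − 15 kHz = 9.5 kHz.
91.5 kHz mod fs = 18 kHz.
18 kHz > fs/2 = 12.25 kHz, folds to fs − 18 kHz = 6.5 kHz.
67 kHz mod fs = 18 kHz.
18 kHz > fs/2 = 12.25 kHz, folds to fs − 18 kHz = 6.5 kHz.
Distinct values: {1.5 kHz, 4 kHz, 6.5 kHz, 9.5 kHz}.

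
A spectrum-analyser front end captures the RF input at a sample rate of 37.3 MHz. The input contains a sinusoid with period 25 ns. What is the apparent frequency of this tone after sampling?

T = 25 ns → f = 1/T = 40 MHz.
40 MHz mod fs = 2.7 MHz.
2.7 MHz ≤ fs/2 = 18.65 MHz, appears at 2.7 MHz.

2.7 MHz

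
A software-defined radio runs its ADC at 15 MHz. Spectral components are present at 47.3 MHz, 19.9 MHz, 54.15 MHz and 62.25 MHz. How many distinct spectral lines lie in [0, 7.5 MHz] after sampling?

fs/2 = 7.5 MHz.
47.3 MHz mod fs = 2.3 MHz.
2.3 MHz ≤ fs/2 = 7.5 MHz, appears at 2.3 MHz.
19.9 MHz mod fs = 4.9 MHz.
4.9 MHz ≤ fs/2 = 7.5 MHz, appears at 4.9 MHz.
54.15 MHz mod fs = 9.15 MHz.
9.15 MHz > fs/2 = 7.5 MHz, folds to fs − 9.15 MHz = 5.85 MHz.
62.25 MHz mod fs = 2.25 MHz.
2.25 MHz ≤ fs/2 = 7.5 MHz, appears at 2.25 MHz.
Distinct values: {2.25 MHz, 2.3 MHz, 4.9 MHz, 5.85 MHz} → 4.

4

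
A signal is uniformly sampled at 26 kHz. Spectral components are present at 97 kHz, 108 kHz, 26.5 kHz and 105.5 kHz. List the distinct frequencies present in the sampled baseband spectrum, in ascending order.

0.5 kHz, 1.5 kHz, 4 kHz, 7 kHz

fs/2 = 13 kHz.
97 kHz mod fs = 19 kHz.
19 kHz > fs/2 = 13 kHz, folds to fs − 19 kHz = 7 kHz.
108 kHz mod fs = 4 kHz.
4 kHz ≤ fs/2 = 13 kHz, appears at 4 kHz.
26.5 kHz mod fs = 0.5 kHz.
0.5 kHz ≤ fs/2 = 13 kHz, appears at 0.5 kHz.
105.5 kHz mod fs = 1.5 kHz.
1.5 kHz ≤ fs/2 = 13 kHz, appears at 1.5 kHz.
Distinct values: {0.5 kHz, 1.5 kHz, 4 kHz, 7 kHz}.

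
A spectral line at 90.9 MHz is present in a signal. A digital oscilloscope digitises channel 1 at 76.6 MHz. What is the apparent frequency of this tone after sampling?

14.3 MHz

90.9 MHz mod fs = 14.3 MHz.
14.3 MHz ≤ fs/2 = 38.3 MHz, appears at 14.3 MHz.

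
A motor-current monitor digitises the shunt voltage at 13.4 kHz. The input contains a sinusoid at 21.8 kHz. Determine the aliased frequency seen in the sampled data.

21.8 kHz mod fs = 8.4 kHz.
8.4 kHz > fs/2 = 6.7 kHz, folds to fs − 8.4 kHz = 5 kHz.

5 kHz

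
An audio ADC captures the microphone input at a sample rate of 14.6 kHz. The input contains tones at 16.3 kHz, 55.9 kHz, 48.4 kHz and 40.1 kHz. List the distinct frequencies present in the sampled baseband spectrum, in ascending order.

fs/2 = 7.3 kHz.
16.3 kHz mod fs = 1.7 kHz.
1.7 kHz ≤ fs/2 = 7.3 kHz, appears at 1.7 kHz.
55.9 kHz mod fs = 12.1 kHz.
12.1 kHz > fs/2 = 7.3 kHz, folds to fs − 12.1 kHz = 2.5 kHz.
48.4 kHz mod fs = 4.6 kHz.
4.6 kHz ≤ fs/2 = 7.3 kHz, appears at 4.6 kHz.
40.1 kHz mod fs = 10.9 kHz.
10.9 kHz > fs/2 = 7.3 kHz, folds to fs − 10.9 kHz = 3.7 kHz.
Distinct values: {1.7 kHz, 2.5 kHz, 3.7 kHz, 4.6 kHz}.

1.7 kHz, 2.5 kHz, 3.7 kHz, 4.6 kHz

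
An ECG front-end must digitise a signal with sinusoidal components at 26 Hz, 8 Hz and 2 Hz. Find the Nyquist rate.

Highest-frequency component: 26 Hz.
Nyquist rate = 2 × 26 Hz = 52 Hz.

52 Hz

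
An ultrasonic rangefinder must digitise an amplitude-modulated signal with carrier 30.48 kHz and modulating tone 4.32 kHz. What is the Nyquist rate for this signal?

69.6 kHz

AM sidebands sit at fc ± fm = 26.16 kHz and 34.8 kHz.
Highest-frequency component: 34.8 kHz.
Nyquist rate = 2 × 34.8 kHz = 69.6 kHz.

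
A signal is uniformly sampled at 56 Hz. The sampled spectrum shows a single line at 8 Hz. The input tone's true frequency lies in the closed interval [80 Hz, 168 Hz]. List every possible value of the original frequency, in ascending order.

104 Hz, 120 Hz, 160 Hz

Frequencies that alias to 8 Hz are k·fs ± 8 Hz for integer k ≥ 0.
k=0: 8 Hz.
k=1: 48 Hz, 64 Hz.
k=2: 104 Hz, 120 Hz.
k=3: 160 Hz, 176 Hz.
k=4: 216 Hz, 232 Hz.
Within [80 Hz, 168 Hz]: 104 Hz, 120 Hz, 160 Hz.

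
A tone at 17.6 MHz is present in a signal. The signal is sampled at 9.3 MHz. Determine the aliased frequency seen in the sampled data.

17.6 MHz mod fs = 8.3 MHz.
8.3 MHz > fs/2 = 4.65 MHz, folds to fs − 8.3 MHz = 1 MHz.

1 MHz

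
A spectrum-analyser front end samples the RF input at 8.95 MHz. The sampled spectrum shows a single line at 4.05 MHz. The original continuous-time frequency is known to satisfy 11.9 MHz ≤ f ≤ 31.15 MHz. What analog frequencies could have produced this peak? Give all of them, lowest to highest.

Frequencies that alias to 4.05 MHz are k·fs ± 4.05 MHz for integer k ≥ 0.
k=0: 4.05 MHz.
k=1: 4.9 MHz, 13 MHz.
k=2: 13.85 MHz, 21.95 MHz.
k=3: 22.8 MHz, 30.9 MHz.
k=4: 31.75 MHz, 39.85 MHz.
Within [11.9 MHz, 31.15 MHz]: 13 MHz, 13.85 MHz, 21.95 MHz, 22.8 MHz, 30.9 MHz.

13 MHz, 13.85 MHz, 21.95 MHz, 22.8 MHz, 30.9 MHz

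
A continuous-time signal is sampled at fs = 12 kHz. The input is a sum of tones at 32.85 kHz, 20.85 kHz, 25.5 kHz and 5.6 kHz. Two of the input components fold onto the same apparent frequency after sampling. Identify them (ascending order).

fs/2 = 6 kHz.
32.85 kHz mod fs = 8.85 kHz.
8.85 kHz > fs/2 = 6 kHz, folds to fs − 8.85 kHz = 3.15 kHz.
20.85 kHz mod fs = 8.85 kHz.
8.85 kHz > fs/2 = 6 kHz, folds to fs − 8.85 kHz = 3.15 kHz.
25.5 kHz mod fs = 1.5 kHz.
1.5 kHz ≤ fs/2 = 6 kHz, appears at 1.5 kHz.
5.6 kHz ≤ fs/2 = 6 kHz, passes unchanged.
20.85 kHz and 32.85 kHz both map to 3.15 kHz.

20.85 kHz, 32.85 kHz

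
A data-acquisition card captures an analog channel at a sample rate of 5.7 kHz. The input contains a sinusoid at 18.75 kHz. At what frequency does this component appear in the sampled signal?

1.65 kHz

18.75 kHz mod fs = 1.65 kHz.
1.65 kHz ≤ fs/2 = 2.85 kHz, appears at 1.65 kHz.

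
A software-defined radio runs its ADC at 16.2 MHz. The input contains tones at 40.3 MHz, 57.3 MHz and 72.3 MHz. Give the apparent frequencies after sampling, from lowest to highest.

fs/2 = 8.1 MHz.
40.3 MHz mod fs = 7.9 MHz.
7.9 MHz ≤ fs/2 = 8.1 MHz, appears at 7.9 MHz.
57.3 MHz mod fs = 8.7 MHz.
8.7 MHz > fs/2 = 8.1 MHz, folds to fs − 8.7 MHz = 7.5 MHz.
72.3 MHz mod fs = 7.5 MHz.
7.5 MHz ≤ fs/2 = 8.1 MHz, appears at 7.5 MHz.
Distinct values: {7.5 MHz, 7.9 MHz}.

7.5 MHz, 7.9 MHz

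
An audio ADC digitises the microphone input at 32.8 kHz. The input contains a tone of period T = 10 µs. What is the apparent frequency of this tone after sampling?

1.6 kHz

T = 10 µs → f = 1/T = 100 kHz.
100 kHz mod fs = 1.6 kHz.
1.6 kHz ≤ fs/2 = 16.4 kHz, appears at 1.6 kHz.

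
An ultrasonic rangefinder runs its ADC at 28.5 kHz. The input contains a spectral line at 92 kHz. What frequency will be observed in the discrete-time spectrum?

92 kHz mod fs = 6.5 kHz.
6.5 kHz ≤ fs/2 = 14.25 kHz, appears at 6.5 kHz.

6.5 kHz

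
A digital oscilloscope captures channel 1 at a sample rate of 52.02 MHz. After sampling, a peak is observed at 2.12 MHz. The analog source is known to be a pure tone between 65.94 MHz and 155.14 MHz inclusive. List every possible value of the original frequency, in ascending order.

Frequencies that alias to 2.12 MHz are k·fs ± 2.12 MHz for integer k ≥ 0.
k=0: 2.12 MHz.
k=1: 49.9 MHz, 54.14 MHz.
k=2: 101.92 MHz, 106.16 MHz.
k=3: 153.94 MHz, 158.18 MHz.
k=4: 205.96 MHz, 210.2 MHz.
Within [65.94 MHz, 155.14 MHz]: 101.92 MHz, 106.16 MHz, 153.94 MHz.

101.92 MHz, 106.16 MHz, 153.94 MHz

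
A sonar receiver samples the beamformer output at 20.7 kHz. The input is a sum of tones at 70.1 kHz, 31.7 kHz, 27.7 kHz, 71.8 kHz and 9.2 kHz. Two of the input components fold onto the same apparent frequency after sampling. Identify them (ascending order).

fs/2 = 10.35 kHz.
70.1 kHz mod fs = 8 kHz.
8 kHz ≤ fs/2 = 10.35 kHz, appears at 8 kHz.
31.7 kHz mod fs = 11 kHz.
11 kHz > fs/2 = 10.35 kHz, folds to fs − 11 kHz = 9.7 kHz.
27.7 kHz mod fs = 7 kHz.
7 kHz ≤ fs/2 = 10.35 kHz, appears at 7 kHz.
71.8 kHz mod fs = 9.7 kHz.
9.7 kHz ≤ fs/2 = 10.35 kHz, appears at 9.7 kHz.
9.2 kHz ≤ fs/2 = 10.35 kHz, passes unchanged.
31.7 kHz and 71.8 kHz both map to 9.7 kHz.

31.7 kHz, 71.8 kHz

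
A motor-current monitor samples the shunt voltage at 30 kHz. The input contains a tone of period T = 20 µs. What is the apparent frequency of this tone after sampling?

T = 20 µs → f = 1/T = 50 kHz.
50 kHz mod fs = 20 kHz.
20 kHz > fs/2 = 15 kHz, folds to fs − 20 kHz = 10 kHz.

10 kHz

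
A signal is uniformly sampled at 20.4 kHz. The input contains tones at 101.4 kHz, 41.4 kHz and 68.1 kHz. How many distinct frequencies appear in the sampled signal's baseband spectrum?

fs/2 = 10.2 kHz.
101.4 kHz mod fs = 19.8 kHz.
19.8 kHz > fs/2 = 10.2 kHz, folds to fs − 19.8 kHz = 0.6 kHz.
41.4 kHz mod fs = 0.6 kHz.
0.6 kHz ≤ fs/2 = 10.2 kHz, appears at 0.6 kHz.
68.1 kHz mod fs = 6.9 kHz.
6.9 kHz ≤ fs/2 = 10.2 kHz, appears at 6.9 kHz.
Distinct values: {0.6 kHz, 6.9 kHz} → 2.

2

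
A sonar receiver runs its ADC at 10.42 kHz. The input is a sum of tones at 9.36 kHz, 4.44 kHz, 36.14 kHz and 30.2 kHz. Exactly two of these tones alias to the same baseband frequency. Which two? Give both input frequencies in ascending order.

fs/2 = 5.21 kHz.
9.36 kHz > fs/2 = 5.21 kHz, folds to fs − 9.36 kHz = 1.06 kHz.
4.44 kHz ≤ fs/2 = 5.21 kHz, passes unchanged.
36.14 kHz mod fs = 4.88 kHz.
4.88 kHz ≤ fs/2 = 5.21 kHz, appears at 4.88 kHz.
30.2 kHz mod fs = 9.36 kHz.
9.36 kHz > fs/2 = 5.21 kHz, folds to fs − 9.36 kHz = 1.06 kHz.
9.36 kHz and 30.2 kHz both map to 1.06 kHz.

9.36 kHz, 30.2 kHz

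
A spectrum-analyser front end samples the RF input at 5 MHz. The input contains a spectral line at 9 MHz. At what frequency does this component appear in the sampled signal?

9 MHz mod fs = 4 MHz.
4 MHz > fs/2 = 2.5 MHz, folds to fs − 4 MHz = 1 MHz.

1 MHz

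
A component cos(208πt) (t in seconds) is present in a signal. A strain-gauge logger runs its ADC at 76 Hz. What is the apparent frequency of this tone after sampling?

28 Hz

ω = 208π rad/s → f = ω/(2π) = 104 Hz.
104 Hz mod fs = 28 Hz.
28 Hz ≤ fs/2 = 38 Hz, appears at 28 Hz.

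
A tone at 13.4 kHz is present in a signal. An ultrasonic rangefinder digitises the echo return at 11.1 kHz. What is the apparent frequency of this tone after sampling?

2.3 kHz

13.4 kHz mod fs = 2.3 kHz.
2.3 kHz ≤ fs/2 = 5.55 kHz, appears at 2.3 kHz.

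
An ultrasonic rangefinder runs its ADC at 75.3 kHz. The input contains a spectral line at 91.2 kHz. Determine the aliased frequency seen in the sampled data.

91.2 kHz mod fs = 15.9 kHz.
15.9 kHz ≤ fs/2 = 37.65 kHz, appears at 15.9 kHz.

15.9 kHz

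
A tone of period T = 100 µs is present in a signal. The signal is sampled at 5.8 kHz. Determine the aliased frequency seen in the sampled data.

T = 100 µs → f = 1/T = 10 kHz.
10 kHz mod fs = 4.2 kHz.
4.2 kHz > fs/2 = 2.9 kHz, folds to fs − 4.2 kHz = 1.6 kHz.

1.6 kHz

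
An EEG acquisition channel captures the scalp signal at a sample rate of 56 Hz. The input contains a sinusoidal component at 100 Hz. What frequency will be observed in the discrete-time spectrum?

12 Hz

100 Hz mod fs = 44 Hz.
44 Hz > fs/2 = 28 Hz, folds to fs − 44 Hz = 12 Hz.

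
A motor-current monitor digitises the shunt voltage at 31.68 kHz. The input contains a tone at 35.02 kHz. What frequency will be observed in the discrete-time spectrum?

35.02 kHz mod fs = 3.34 kHz.
3.34 kHz ≤ fs/2 = 15.84 kHz, appears at 3.34 kHz.

3.34 kHz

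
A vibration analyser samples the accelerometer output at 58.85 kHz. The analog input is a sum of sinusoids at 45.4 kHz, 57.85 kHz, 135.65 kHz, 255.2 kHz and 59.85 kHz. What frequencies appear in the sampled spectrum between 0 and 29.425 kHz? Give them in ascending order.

1 kHz, 13.45 kHz, 17.95 kHz, 19.8 kHz

fs/2 = 29.425 kHz.
45.4 kHz > fs/2 = 29.425 kHz, folds to fs − 45.4 kHz = 13.45 kHz.
57.85 kHz > fs/2 = 29.425 kHz, folds to fs − 57.85 kHz = 1 kHz.
135.65 kHz mod fs = 17.95 kHz.
17.95 kHz ≤ fs/2 = 29.425 kHz, appears at 17.95 kHz.
255.2 kHz mod fs = 19.8 kHz.
19.8 kHz ≤ fs/2 = 29.425 kHz, appears at 19.8 kHz.
59.85 kHz mod fs = 1 kHz.
1 kHz ≤ fs/2 = 29.425 kHz, appears at 1 kHz.
Distinct values: {1 kHz, 13.45 kHz, 17.95 kHz, 19.8 kHz}.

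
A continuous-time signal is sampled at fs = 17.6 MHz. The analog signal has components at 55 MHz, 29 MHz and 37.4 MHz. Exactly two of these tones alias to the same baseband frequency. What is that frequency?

fs/2 = 8.8 MHz.
55 MHz mod fs = 2.2 MHz.
2.2 MHz ≤ fs/2 = 8.8 MHz, appears at 2.2 MHz.
29 MHz mod fs = 11.4 MHz.
11.4 MHz > fs/2 = 8.8 MHz, folds to fs − 11.4 MHz = 6.2 MHz.
37.4 MHz mod fs = 2.2 MHz.
2.2 MHz ≤ fs/2 = 8.8 MHz, appears at 2.2 MHz.
37.4 MHz and 55 MHz both map to 2.2 MHz.

2.2 MHz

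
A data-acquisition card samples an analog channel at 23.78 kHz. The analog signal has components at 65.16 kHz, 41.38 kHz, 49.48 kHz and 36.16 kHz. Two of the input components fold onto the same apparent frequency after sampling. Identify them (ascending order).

41.38 kHz, 65.16 kHz

fs/2 = 11.89 kHz.
65.16 kHz mod fs = 17.6 kHz.
17.6 kHz > fs/2 = 11.89 kHz, folds to fs − 17.6 kHz = 6.18 kHz.
41.38 kHz mod fs = 17.6 kHz.
17.6 kHz > fs/2 = 11.89 kHz, folds to fs − 17.6 kHz = 6.18 kHz.
49.48 kHz mod fs = 1.92 kHz.
1.92 kHz ≤ fs/2 = 11.89 kHz, appears at 1.92 kHz.
36.16 kHz mod fs = 12.38 kHz.
12.38 kHz > fs/2 = 11.89 kHz, folds to fs − 12.38 kHz = 11.4 kHz.
41.38 kHz and 65.16 kHz both map to 6.18 kHz.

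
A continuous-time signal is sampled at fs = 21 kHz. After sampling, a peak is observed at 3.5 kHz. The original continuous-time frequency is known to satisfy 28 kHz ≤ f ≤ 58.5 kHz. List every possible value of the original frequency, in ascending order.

38.5 kHz, 45.5 kHz

Frequencies that alias to 3.5 kHz are k·fs ± 3.5 kHz for integer k ≥ 0.
k=0: 3.5 kHz.
k=1: 17.5 kHz, 24.5 kHz.
k=2: 38.5 kHz, 45.5 kHz.
k=3: 59.5 kHz, 66.5 kHz.
Within [28 kHz, 58.5 kHz]: 38.5 kHz, 45.5 kHz.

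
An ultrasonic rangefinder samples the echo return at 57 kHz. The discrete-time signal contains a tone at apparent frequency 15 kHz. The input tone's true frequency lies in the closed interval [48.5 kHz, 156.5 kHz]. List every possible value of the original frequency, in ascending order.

Frequencies that alias to 15 kHz are k·fs ± 15 kHz for integer k ≥ 0.
k=0: 15 kHz.
k=1: 42 kHz, 72 kHz.
k=2: 99 kHz, 129 kHz.
k=3: 156 kHz, 186 kHz.
k=4: 213 kHz, 243 kHz.
Within [48.5 kHz, 156.5 kHz]: 72 kHz, 99 kHz, 129 kHz, 156 kHz.

72 kHz, 99 kHz, 129 kHz, 156 kHz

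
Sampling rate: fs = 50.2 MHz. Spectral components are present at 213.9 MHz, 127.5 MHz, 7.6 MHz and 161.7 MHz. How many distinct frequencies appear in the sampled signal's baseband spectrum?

fs/2 = 25.1 MHz.
213.9 MHz mod fs = 13.1 MHz.
13.1 MHz ≤ fs/2 = 25.1 MHz, appears at 13.1 MHz.
127.5 MHz mod fs = 27.1 MHz.
27.1 MHz > fs/2 = 25.1 MHz, folds to fs − 27.1 MHz = 23.1 MHz.
7.6 MHz ≤ fs/2 = 25.1 MHz, passes unchanged.
161.7 MHz mod fs = 11.1 MHz.
11.1 MHz ≤ fs/2 = 25.1 MHz, appears at 11.1 MHz.
Distinct values: {7.6 MHz, 11.1 MHz, 13.1 MHz, 23.1 MHz} → 4.

4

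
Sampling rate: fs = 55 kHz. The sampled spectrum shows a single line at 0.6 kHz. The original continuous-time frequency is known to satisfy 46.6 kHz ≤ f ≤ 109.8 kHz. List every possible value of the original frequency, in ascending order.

54.4 kHz, 55.6 kHz, 109.4 kHz

Frequencies that alias to 0.6 kHz are k·fs ± 0.6 kHz for integer k ≥ 0.
k=0: 0.6 kHz.
k=1: 54.4 kHz, 55.6 kHz.
k=2: 109.4 kHz, 110.6 kHz.
k=3: 164.4 kHz, 165.6 kHz.
Within [46.6 kHz, 109.8 kHz]: 54.4 kHz, 55.6 kHz, 109.4 kHz.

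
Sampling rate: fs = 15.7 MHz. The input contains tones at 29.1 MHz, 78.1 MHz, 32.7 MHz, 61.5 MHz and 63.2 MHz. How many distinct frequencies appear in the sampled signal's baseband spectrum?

fs/2 = 7.85 MHz.
29.1 MHz mod fs = 13.4 MHz.
13.4 MHz > fs/2 = 7.85 MHz, folds to fs − 13.4 MHz = 2.3 MHz.
78.1 MHz mod fs = 15.3 MHz.
15.3 MHz > fs/2 = 7.85 MHz, folds to fs − 15.3 MHz = 0.4 MHz.
32.7 MHz mod fs = 1.3 MHz.
1.3 MHz ≤ fs/2 = 7.85 MHz, appears at 1.3 MHz.
61.5 MHz mod fs = 14.4 MHz.
14.4 MHz > fs/2 = 7.85 MHz, folds to fs − 14.4 MHz = 1.3 MHz.
63.2 MHz mod fs = 0.4 MHz.
0.4 MHz ≤ fs/2 = 7.85 MHz, appears at 0.4 MHz.
Distinct values: {0.4 MHz, 1.3 MHz, 2.3 MHz} → 3.

3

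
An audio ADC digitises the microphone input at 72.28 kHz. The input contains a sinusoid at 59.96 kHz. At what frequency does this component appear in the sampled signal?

12.32 kHz

59.96 kHz > fs/2 = 36.14 kHz, folds to fs − 59.96 kHz = 12.32 kHz.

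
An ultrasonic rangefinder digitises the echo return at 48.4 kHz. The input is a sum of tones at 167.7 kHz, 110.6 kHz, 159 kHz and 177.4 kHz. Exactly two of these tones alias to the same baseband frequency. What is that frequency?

13.8 kHz

fs/2 = 24.2 kHz.
167.7 kHz mod fs = 22.5 kHz.
22.5 kHz ≤ fs/2 = 24.2 kHz, appears at 22.5 kHz.
110.6 kHz mod fs = 13.8 kHz.
13.8 kHz ≤ fs/2 = 24.2 kHz, appears at 13.8 kHz.
159 kHz mod fs = 13.8 kHz.
13.8 kHz ≤ fs/2 = 24.2 kHz, appears at 13.8 kHz.
177.4 kHz mod fs = 32.2 kHz.
32.2 kHz > fs/2 = 24.2 kHz, folds to fs − 32.2 kHz = 16.2 kHz.
110.6 kHz and 159 kHz both map to 13.8 kHz.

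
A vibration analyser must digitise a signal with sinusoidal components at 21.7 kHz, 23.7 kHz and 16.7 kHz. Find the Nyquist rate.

47.4 kHz

Highest-frequency component: 23.7 kHz.
Nyquist rate = 2 × 23.7 kHz = 47.4 kHz.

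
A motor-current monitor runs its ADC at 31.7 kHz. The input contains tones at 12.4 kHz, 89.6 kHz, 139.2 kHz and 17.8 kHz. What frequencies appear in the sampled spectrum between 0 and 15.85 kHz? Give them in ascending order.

fs/2 = 15.85 kHz.
12.4 kHz ≤ fs/2 = 15.85 kHz, passes unchanged.
89.6 kHz mod fs = 26.2 kHz.
26.2 kHz > fs/2 = 15.85 kHz, folds to fs − 26.2 kHz = 5.5 kHz.
139.2 kHz mod fs = 12.4 kHz.
12.4 kHz ≤ fs/2 = 15.85 kHz, appears at 12.4 kHz.
17.8 kHz > fs/2 = 15.85 kHz, folds to fs − 17.8 kHz = 13.9 kHz.
Distinct values: {5.5 kHz, 12.4 kHz, 13.9 kHz}.

5.5 kHz, 12.4 kHz, 13.9 kHz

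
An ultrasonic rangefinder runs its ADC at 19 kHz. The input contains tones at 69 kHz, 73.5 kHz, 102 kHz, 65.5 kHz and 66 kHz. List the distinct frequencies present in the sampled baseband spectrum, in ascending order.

2.5 kHz, 7 kHz, 8.5 kHz, 9 kHz

fs/2 = 9.5 kHz.
69 kHz mod fs = 12 kHz.
12 kHz > fs/2 = 9.5 kHz, folds to fs − 12 kHz = 7 kHz.
73.5 kHz mod fs = 16.5 kHz.
16.5 kHz > fs/2 = 9.5 kHz, folds to fs − 16.5 kHz = 2.5 kHz.
102 kHz mod fs = 7 kHz.
7 kHz ≤ fs/2 = 9.5 kHz, appears at 7 kHz.
65.5 kHz mod fs = 8.5 kHz.
8.5 kHz ≤ fs/2 = 9.5 kHz, appears at 8.5 kHz.
66 kHz mod fs = 9 kHz.
9 kHz ≤ fs/2 = 9.5 kHz, appears at 9 kHz.
Distinct values: {2.5 kHz, 7 kHz, 8.5 kHz, 9 kHz}.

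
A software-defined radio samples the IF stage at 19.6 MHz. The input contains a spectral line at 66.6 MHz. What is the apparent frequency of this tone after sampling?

66.6 MHz mod fs = 7.8 MHz.
7.8 MHz ≤ fs/2 = 9.8 MHz, appears at 7.8 MHz.

7.8 MHz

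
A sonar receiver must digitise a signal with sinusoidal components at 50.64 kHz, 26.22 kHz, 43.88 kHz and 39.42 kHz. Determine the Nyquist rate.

Highest-frequency component: 50.64 kHz.
Nyquist rate = 2 × 50.64 kHz = 101.28 kHz.

101.28 kHz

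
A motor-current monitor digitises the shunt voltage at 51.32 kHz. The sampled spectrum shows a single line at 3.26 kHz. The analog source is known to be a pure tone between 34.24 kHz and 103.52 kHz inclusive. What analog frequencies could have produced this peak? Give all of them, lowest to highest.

Frequencies that alias to 3.26 kHz are k·fs ± 3.26 kHz for integer k ≥ 0.
k=0: 3.26 kHz.
k=1: 48.06 kHz, 54.58 kHz.
k=2: 99.38 kHz, 105.9 kHz.
k=3: 150.7 kHz, 157.22 kHz.
Within [34.24 kHz, 103.52 kHz]: 48.06 kHz, 54.58 kHz, 99.38 kHz.

48.06 kHz, 54.58 kHz, 99.38 kHz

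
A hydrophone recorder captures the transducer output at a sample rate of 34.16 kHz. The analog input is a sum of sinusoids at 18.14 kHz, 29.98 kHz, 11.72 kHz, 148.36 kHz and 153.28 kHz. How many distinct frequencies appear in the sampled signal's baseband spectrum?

4

fs/2 = 17.08 kHz.
18.14 kHz > fs/2 = 17.08 kHz, folds to fs − 18.14 kHz = 16.02 kHz.
29.98 kHz > fs/2 = 17.08 kHz, folds to fs − 29.98 kHz = 4.18 kHz.
11.72 kHz ≤ fs/2 = 17.08 kHz, passes unchanged.
148.36 kHz mod fs = 11.72 kHz.
11.72 kHz ≤ fs/2 = 17.08 kHz, appears at 11.72 kHz.
153.28 kHz mod fs = 16.64 kHz.
16.64 kHz ≤ fs/2 = 17.08 kHz, appears at 16.64 kHz.
Distinct values: {4.18 kHz, 11.72 kHz, 16.02 kHz, 16.64 kHz} → 4.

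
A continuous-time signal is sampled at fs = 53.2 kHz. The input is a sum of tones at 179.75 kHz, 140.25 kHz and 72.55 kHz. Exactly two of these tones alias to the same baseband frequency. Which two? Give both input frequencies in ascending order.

fs/2 = 26.6 kHz.
179.75 kHz mod fs = 20.15 kHz.
20.15 kHz ≤ fs/2 = 26.6 kHz, appears at 20.15 kHz.
140.25 kHz mod fs = 33.85 kHz.
33.85 kHz > fs/2 = 26.6 kHz, folds to fs − 33.85 kHz = 19.35 kHz.
72.55 kHz mod fs = 19.35 kHz.
19.35 kHz ≤ fs/2 = 26.6 kHz, appears at 19.35 kHz.
72.55 kHz and 140.25 kHz both map to 19.35 kHz.

72.55 kHz, 140.25 kHz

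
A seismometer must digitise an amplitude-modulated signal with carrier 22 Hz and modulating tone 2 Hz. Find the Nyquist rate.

48 Hz

AM sidebands sit at fc ± fm = 20 Hz and 24 Hz.
Highest-frequency component: 24 Hz.
Nyquist rate = 2 × 24 Hz = 48 Hz.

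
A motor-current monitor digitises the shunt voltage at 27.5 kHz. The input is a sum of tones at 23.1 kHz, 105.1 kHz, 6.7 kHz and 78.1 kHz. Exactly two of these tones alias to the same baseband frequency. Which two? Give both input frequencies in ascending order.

fs/2 = 13.75 kHz.
23.1 kHz > fs/2 = 13.75 kHz, folds to fs − 23.1 kHz = 4.4 kHz.
105.1 kHz mod fs = 22.6 kHz.
22.6 kHz > fs/2 = 13.75 kHz, folds to fs − 22.6 kHz = 4.9 kHz.
6.7 kHz ≤ fs/2 = 13.75 kHz, passes unchanged.
78.1 kHz mod fs = 23.1 kHz.
23.1 kHz > fs/2 = 13.75 kHz, folds to fs − 23.1 kHz = 4.4 kHz.
23.1 kHz and 78.1 kHz both map to 4.4 kHz.

23.1 kHz, 78.1 kHz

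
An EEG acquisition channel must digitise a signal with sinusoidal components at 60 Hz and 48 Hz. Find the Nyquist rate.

120 Hz

Highest-frequency component: 60 Hz.
Nyquist rate = 2 × 60 Hz = 120 Hz.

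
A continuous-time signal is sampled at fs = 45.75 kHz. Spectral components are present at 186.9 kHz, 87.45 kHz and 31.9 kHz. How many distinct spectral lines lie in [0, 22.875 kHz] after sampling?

3

fs/2 = 22.875 kHz.
186.9 kHz mod fs = 3.9 kHz.
3.9 kHz ≤ fs/2 = 22.875 kHz, appears at 3.9 kHz.
87.45 kHz mod fs = 41.7 kHz.
41.7 kHz > fs/2 = 22.875 kHz, folds to fs − 41.7 kHz = 4.05 kHz.
31.9 kHz > fs/2 = 22.875 kHz, folds to fs − 31.9 kHz = 13.85 kHz.
Distinct values: {3.9 kHz, 4.05 kHz, 13.85 kHz} → 3.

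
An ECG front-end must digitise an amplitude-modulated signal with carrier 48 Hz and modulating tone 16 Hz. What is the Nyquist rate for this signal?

128 Hz

AM sidebands sit at fc ± fm = 32 Hz and 64 Hz.
Highest-frequency component: 64 Hz.
Nyquist rate = 2 × 64 Hz = 128 Hz.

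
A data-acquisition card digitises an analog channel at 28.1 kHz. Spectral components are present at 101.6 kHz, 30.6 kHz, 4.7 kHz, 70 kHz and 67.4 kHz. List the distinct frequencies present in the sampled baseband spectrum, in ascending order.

fs/2 = 14.05 kHz.
101.6 kHz mod fs = 17.3 kHz.
17.3 kHz > fs/2 = 14.05 kHz, folds to fs − 17.3 kHz = 10.8 kHz.
30.6 kHz mod fs = 2.5 kHz.
2.5 kHz ≤ fs/2 = 14.05 kHz, appears at 2.5 kHz.
4.7 kHz ≤ fs/2 = 14.05 kHz, passes unchanged.
70 kHz mod fs = 13.8 kHz.
13.8 kHz ≤ fs/2 = 14.05 kHz, appears at 13.8 kHz.
67.4 kHz mod fs = 11.2 kHz.
11.2 kHz ≤ fs/2 = 14.05 kHz, appears at 11.2 kHz.
Distinct values: {2.5 kHz, 4.7 kHz, 10.8 kHz, 11.2 kHz, 13.8 kHz}.

2.5 kHz, 4.7 kHz, 10.8 kHz, 11.2 kHz, 13.8 kHz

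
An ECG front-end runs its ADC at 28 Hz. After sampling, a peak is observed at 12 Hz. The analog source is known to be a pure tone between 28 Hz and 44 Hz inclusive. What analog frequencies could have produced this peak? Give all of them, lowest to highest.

40 Hz, 44 Hz

Frequencies that alias to 12 Hz are k·fs ± 12 Hz for integer k ≥ 0.
k=0: 12 Hz.
k=1: 16 Hz, 40 Hz.
k=2: 44 Hz, 68 Hz.
k=3: 72 Hz, 96 Hz.
Within [28 Hz, 44 Hz]: 40 Hz, 44 Hz.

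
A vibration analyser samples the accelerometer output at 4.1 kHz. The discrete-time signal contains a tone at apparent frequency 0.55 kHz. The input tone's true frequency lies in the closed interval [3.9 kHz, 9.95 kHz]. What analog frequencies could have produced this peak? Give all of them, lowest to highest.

Frequencies that alias to 0.55 kHz are k·fs ± 0.55 kHz for integer k ≥ 0.
k=0: 0.55 kHz.
k=1: 3.55 kHz, 4.65 kHz.
k=2: 7.65 kHz, 8.75 kHz.
k=3: 11.75 kHz, 12.85 kHz.
Within [3.9 kHz, 9.95 kHz]: 4.65 kHz, 7.65 kHz, 8.75 kHz.

4.65 kHz, 7.65 kHz, 8.75 kHz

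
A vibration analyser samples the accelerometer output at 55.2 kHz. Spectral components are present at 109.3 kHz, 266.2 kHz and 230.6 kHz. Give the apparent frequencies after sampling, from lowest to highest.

1.1 kHz, 9.8 kHz

fs/2 = 27.6 kHz.
109.3 kHz mod fs = 54.1 kHz.
54.1 kHz > fs/2 = 27.6 kHz, folds to fs − 54.1 kHz = 1.1 kHz.
266.2 kHz mod fs = 45.4 kHz.
45.4 kHz > fs/2 = 27.6 kHz, folds to fs − 45.4 kHz = 9.8 kHz.
230.6 kHz mod fs = 9.8 kHz.
9.8 kHz ≤ fs/2 = 27.6 kHz, appears at 9.8 kHz.
Distinct values: {1.1 kHz, 9.8 kHz}.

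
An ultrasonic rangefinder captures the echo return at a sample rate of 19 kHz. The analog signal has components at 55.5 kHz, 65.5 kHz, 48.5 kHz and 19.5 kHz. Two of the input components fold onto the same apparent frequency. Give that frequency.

fs/2 = 9.5 kHz.
55.5 kHz mod fs = 17.5 kHz.
17.5 kHz > fs/2 = 9.5 kHz, folds to fs − 17.5 kHz = 1.5 kHz.
65.5 kHz mod fs = 8.5 kHz.
8.5 kHz ≤ fs/2 = 9.5 kHz, appears at 8.5 kHz.
48.5 kHz mod fs = 10.5 kHz.
10.5 kHz > fs/2 = 9.5 kHz, folds to fs − 10.5 kHz = 8.5 kHz.
19.5 kHz mod fs = 0.5 kHz.
0.5 kHz ≤ fs/2 = 9.5 kHz, appears at 0.5 kHz.
48.5 kHz and 65.5 kHz both map to 8.5 kHz.

8.5 kHz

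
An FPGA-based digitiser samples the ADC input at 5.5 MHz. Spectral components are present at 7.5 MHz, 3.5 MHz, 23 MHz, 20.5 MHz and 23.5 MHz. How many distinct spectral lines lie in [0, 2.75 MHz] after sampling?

3

fs/2 = 2.75 MHz.
7.5 MHz mod fs = 2 MHz.
2 MHz ≤ fs/2 = 2.75 MHz, appears at 2 MHz.
3.5 MHz > fs/2 = 2.75 MHz, folds to fs − 3.5 MHz = 2 MHz.
23 MHz mod fs = 1 MHz.
1 MHz ≤ fs/2 = 2.75 MHz, appears at 1 MHz.
20.5 MHz mod fs = 4 MHz.
4 MHz > fs/2 = 2.75 MHz, folds to fs − 4 MHz = 1.5 MHz.
23.5 MHz mod fs = 1.5 MHz.
1.5 MHz ≤ fs/2 = 2.75 MHz, appears at 1.5 MHz.
Distinct values: {1 MHz, 1.5 MHz, 2 MHz} → 3.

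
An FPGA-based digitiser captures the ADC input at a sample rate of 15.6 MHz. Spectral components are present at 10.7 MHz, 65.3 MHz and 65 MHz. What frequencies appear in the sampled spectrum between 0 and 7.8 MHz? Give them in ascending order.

fs/2 = 7.8 MHz.
10.7 MHz > fs/2 = 7.8 MHz, folds to fs − 10.7 MHz = 4.9 MHz.
65.3 MHz mod fs = 2.9 MHz.
2.9 MHz ≤ fs/2 = 7.8 MHz, appears at 2.9 MHz.
65 MHz mod fs = 2.6 MHz.
2.6 MHz ≤ fs/2 = 7.8 MHz, appears at 2.6 MHz.
Distinct values: {2.6 MHz, 2.9 MHz, 4.9 MHz}.

2.6 MHz, 2.9 MHz, 4.9 MHz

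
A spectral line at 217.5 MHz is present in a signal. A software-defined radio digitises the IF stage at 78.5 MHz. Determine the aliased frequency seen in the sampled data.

18 MHz

217.5 MHz mod fs = 60.5 MHz.
60.5 MHz > fs/2 = 39.25 MHz, folds to fs − 60.5 MHz = 18 MHz.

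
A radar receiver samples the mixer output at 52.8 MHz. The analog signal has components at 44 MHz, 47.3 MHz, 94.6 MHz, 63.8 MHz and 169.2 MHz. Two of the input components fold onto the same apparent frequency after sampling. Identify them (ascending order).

fs/2 = 26.4 MHz.
44 MHz > fs/2 = 26.4 MHz, folds to fs − 44 MHz = 8.8 MHz.
47.3 MHz > fs/2 = 26.4 MHz, folds to fs − 47.3 MHz = 5.5 MHz.
94.6 MHz mod fs = 41.8 MHz.
41.8 MHz > fs/2 = 26.4 MHz, folds to fs − 41.8 MHz = 11 MHz.
63.8 MHz mod fs = 11 MHz.
11 MHz ≤ fs/2 = 26.4 MHz, appears at 11 MHz.
169.2 MHz mod fs = 10.8 MHz.
10.8 MHz ≤ fs/2 = 26.4 MHz, appears at 10.8 MHz.
63.8 MHz and 94.6 MHz both map to 11 MHz.

63.8 MHz, 94.6 MHz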